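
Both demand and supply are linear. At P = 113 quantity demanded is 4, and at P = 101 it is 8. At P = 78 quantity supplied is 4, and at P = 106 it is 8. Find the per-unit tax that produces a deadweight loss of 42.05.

29

Demand slope = (101 − 113)/(8 − 4) = −3, so P = 125 − 3Q.
Supply slope = (106 − 78)/(8 − 4) = 7, so P = 50 + 7Q.
Competitive equilibrium: 125 − 3Q = 50 + 7Q → Q* = 7.5, P* = 102.5.
A tax t gives ΔQ = t/10 and wedge t, so DWL = t²/20.
t²/20 = 42.05 → t² = 841 → t = 29.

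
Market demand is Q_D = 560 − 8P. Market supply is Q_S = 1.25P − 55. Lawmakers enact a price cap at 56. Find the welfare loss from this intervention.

79.47

In inverse form: demand P = 70 − 0.125Q, supply P = 44 + 0.8Q.
Competitive equilibrium: 70 − 0.125Q = 44 + 0.8Q → Q* = 28.1081, P* = 66.4865.
At the ceiling P = 56, quantity supplied = (56 − 44)/0.8 = 15.
Willingness to pay at Q' = 15: 70 − 0.125·15 = 68.125.
ΔQ = 28.1081 − 15 = 13.1081; wedge = 68.125 − 56 = 12.125.
Welfare loss = ½ × 13.1081 × 12.125 = 79.47.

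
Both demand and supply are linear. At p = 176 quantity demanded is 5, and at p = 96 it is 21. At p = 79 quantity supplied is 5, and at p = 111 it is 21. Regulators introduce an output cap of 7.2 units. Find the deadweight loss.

Demand slope = (96 − 176)/(21 − 5) = −5, so p = 201 − 5q.
Supply slope = (111 − 79)/(21 − 5) = 2, so p = 69 + 2q.
Competitive equilibrium: 201 − 5q = 69 + 2q → q* = 18.8571, p* = 106.7143.
At q = 7.2: demand price = 201 − 5·7.2 = 165; supply price = 69 + 2·7.2 = 83.4.
Δq = 18.8571 − 7.2 = 11.6571; wedge = 165 − 83.4 = 81.6.
Welfare loss = ½ × 11.6571 × 81.6 = 475.61.

475.61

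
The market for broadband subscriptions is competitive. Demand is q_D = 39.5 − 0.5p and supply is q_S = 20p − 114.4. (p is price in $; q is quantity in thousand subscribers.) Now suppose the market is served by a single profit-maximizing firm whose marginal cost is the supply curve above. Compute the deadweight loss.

$319.40 thousand

In inverse form: demand p = 79 − 2q, supply p = 5.72 + 0.05q.
Competitive equilibrium: 79 − 2q = 5.72 + 0.05q → q* = 35.7463, p* = 7.5073.
Marginal revenue: MR = 79 − 4q. Set MR = MC: 79 − 4q = 5.72 + 0.05q → q_m = 18.0938.
Price p_m = 79 − 2·18.0938 = 42.8124; MC(q_m) = 5.72 + 0.05·18.0938 = 6.6247.
Competitive q* = 35.7463, so Δq = 17.6525; wedge = 42.8124 − 6.6247 = 36.1877.
Welfare loss = ½ × 17.6525 × 36.1877 = $319.40 thousand.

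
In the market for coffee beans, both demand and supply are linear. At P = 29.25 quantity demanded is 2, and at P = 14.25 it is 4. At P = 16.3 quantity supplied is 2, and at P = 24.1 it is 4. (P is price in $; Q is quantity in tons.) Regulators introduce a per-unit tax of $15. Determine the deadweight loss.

$9.87

Demand slope = (14.25 − 29.25)/(4 − 2) = −7.5, so P = 44.25 − 7.5Q.
Supply slope = (24.1 − 16.3)/(4 − 2) = 3.9, so P = 8.5 + 3.9Q.
Competitive equilibrium: 44.25 − 7.5Q = 8.5 + 3.9Q → Q* = 3.136, P* = 20.7303.
With the tax, the buyer price exceeds the seller price by 15: (44.25 − 7.5Q) − (8.5 + 3.9Q) = 15 → Q' = 1.8202.
ΔQ = 3.136 − 1.8202 = 1.3158; the wedge equals the tax, 15.
DWL = ½ × 1.3158 × 15 = $9.87.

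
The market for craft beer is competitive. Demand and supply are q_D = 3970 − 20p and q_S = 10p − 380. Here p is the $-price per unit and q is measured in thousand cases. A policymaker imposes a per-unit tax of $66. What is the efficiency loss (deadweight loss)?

$14520 thousand

In inverse form: demand p = 198.5 − 0.05q, supply p = 38 + 0.1q.
Competitive equilibrium: 198.5 − 0.05q = 38 + 0.1q → q* = 1070, p* = 145.
With the tax, the buyer price exceeds the seller price by 66: (198.5 − 0.05q) − (38 + 0.1q) = 66 → q' = 630.
Δq = 1070 − 630 = 440; the wedge equals the tax, 66.
The triangle = ½ × 440 × 66 = $14520 thousand.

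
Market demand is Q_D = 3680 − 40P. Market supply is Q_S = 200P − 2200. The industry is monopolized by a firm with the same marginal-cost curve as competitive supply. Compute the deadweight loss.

22592.98

In inverse form: demand P = 92 − 0.025Q, supply P = 11 + 0.005Q.
Competitive equilibrium: 92 − 0.025Q = 11 + 0.005Q → Q* = 2700, P* = 24.5.
Marginal revenue: MR = 92 − 0.05Q. Set MR = MC: 92 − 0.05Q = 11 + 0.005Q → Q_m = 1472.727273.
Price P_m = 92 − 0.025·1472.727273 = 55.181818; MC(Q_m) = 11 + 0.005·1472.727273 = 18.363636.
Competitive Q* = 2700, so ΔQ = 1227.272727; wedge = 55.181818 − 18.363636 = 36.818182.
DWL = ½ × 1227.272727 × 36.818182 = 22592.98.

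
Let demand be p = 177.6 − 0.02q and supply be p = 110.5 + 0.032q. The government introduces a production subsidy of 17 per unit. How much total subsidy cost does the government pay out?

Competitive equilibrium: 177.6 − 0.02q = 110.5 + 0.032q → q* = 1290.3846, p* = 151.7923.
The subsidy lowers effective supply by 17: p = 93.5 + 0.032q.
New quantity: 177.6 − 0.02q = 93.5 + 0.032q → q' = 1617.3077.
Total subsidy cost = 17 × 1617.3077 = 27494.23.

27494.23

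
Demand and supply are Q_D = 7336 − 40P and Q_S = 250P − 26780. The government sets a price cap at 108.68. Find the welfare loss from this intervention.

72777.60

In inverse form: demand P = 183.4 − 0.025Q, supply P = 107.12 + 0.004Q.
Competitive equilibrium: 183.4 − 0.025Q = 107.12 + 0.004Q → Q* = 2630.3448, P* = 117.6414.
At the ceiling P = 108.68, quantity supplied = (108.68 − 107.12)/0.004 = 390.
Willingness to pay at Q' = 390: 183.4 − 0.025·390 = 173.65.
ΔQ = 2630.3448 − 390 = 2240.3448; wedge = 173.65 − 108.68 = 64.97.
The triangle = ½ × 2240.3448 × 64.97 = 72777.60.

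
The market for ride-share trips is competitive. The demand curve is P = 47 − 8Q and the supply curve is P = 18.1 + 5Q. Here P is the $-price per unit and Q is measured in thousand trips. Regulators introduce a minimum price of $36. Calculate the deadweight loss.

Competitive equilibrium: 47 − 8Q = 18.1 + 5Q → Q* = 2.2231, P* = 29.2154.
At the floor P = 36, quantity demanded = (47 − 36)/8 = 1.375.
Sellers' marginal cost at Q' = 1.375: 18.1 + 5·1.375 = 24.975.
ΔQ = 2.2231 − 1.375 = 0.8481; wedge = 36 − 24.975 = 11.025.
The triangle = ½ × 0.8481 × 11.025 = $4.68 thousand.

$4.68 thousand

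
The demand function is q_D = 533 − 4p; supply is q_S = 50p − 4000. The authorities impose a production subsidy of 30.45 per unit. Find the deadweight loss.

1717.04

In inverse form: demand p = 133.25 − 0.25q, supply p = 80 + 0.02q.
Competitive equilibrium: 133.25 − 0.25q = 80 + 0.02q → q* = 197.2222, p* = 83.9444.
The subsidy lowers effective supply by 30.45: p = 49.55 + 0.02q.
New quantity: 133.25 − 0.25q = 49.55 + 0.02q → q' = 310.
Overproduction Δq = 310 − 197.2222 = 112.7778; wedge = subsidy = 30.45.
Welfare loss = ½ × 112.7778 × 30.45 = 1717.04.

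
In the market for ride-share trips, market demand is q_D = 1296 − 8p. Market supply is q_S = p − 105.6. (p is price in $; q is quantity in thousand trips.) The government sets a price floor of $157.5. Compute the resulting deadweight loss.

$112.36 thousand

In inverse form: demand p = 162 − 0.125q, supply p = 105.6 + q.
Competitive equilibrium: 162 − 0.125q = 105.6 + q → q* = 50.1333, p* = 155.7333.
At the floor p = 157.5, quantity demanded = (162 − 157.5)/0.125 = 36.
Sellers' marginal cost at q' = 36: 105.6 + 1·36 = 141.6.
Δq = 50.1333 − 36 = 14.1333; wedge = 157.5 − 141.6 = 15.9.
DWL = ½ × 14.1333 × 15.9 = $112.36 thousand.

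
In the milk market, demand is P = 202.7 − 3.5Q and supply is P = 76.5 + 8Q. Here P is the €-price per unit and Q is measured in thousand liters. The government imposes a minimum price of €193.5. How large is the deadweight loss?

€400.46 thousand

Competitive equilibrium: 202.7 − 3.5Q = 76.5 + 8Q → Q* = 10.97391, P* = 164.2913.
At the floor P = 193.5, quantity demanded = (202.7 − 193.5)/3.5 = 2.62857.
Sellers' marginal cost at Q' = 2.62857: 76.5 + 8·2.62857 = 97.52856.
ΔQ = 10.97391 − 2.62857 = 8.34534; wedge = 193.5 − 97.52856 = 95.97144.
The triangle = ½ × 8.34534 × 95.97144 = €400.46 thousand.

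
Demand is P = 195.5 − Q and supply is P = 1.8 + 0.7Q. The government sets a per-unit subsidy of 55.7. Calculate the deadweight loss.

912.50

Competitive equilibrium: 195.5 − Q = 1.8 + 0.7Q → Q* = 113.9412, P* = 81.5588.
The subsidy lowers effective supply by 55.7: P = 0.7Q − 53.9.
New quantity: 195.5 − Q = 0.7Q − 53.9 → Q' = 146.7059.
Overproduction ΔQ = 146.7059 − 113.9412 = 32.7647; wedge = subsidy = 55.7.
The triangle = ½ × 32.7647 × 55.7 = 912.50.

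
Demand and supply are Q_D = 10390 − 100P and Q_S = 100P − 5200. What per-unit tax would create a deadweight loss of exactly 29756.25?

In inverse form: demand P = 103.9 − 0.01Q, supply P = 52 + 0.01Q.
Competitive equilibrium: 103.9 − 0.01Q = 52 + 0.01Q → Q* = 2595, P* = 77.95.
A tax t gives ΔQ = t/0.02 and wedge t, so DWL = t²/0.04.
t²/0.04 = 29756.25 → t² = 1190.25 → t = 34.5.

34.5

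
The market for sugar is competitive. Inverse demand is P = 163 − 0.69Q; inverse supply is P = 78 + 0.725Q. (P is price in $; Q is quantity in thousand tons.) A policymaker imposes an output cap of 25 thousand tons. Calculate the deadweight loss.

Competitive equilibrium: 163 − 0.69Q = 78 + 0.725Q → Q* = 60.0707, P* = 121.5512.
At Q = 25: demand price = 163 − 0.69·25 = 145.75; supply price = 78 + 0.725·25 = 96.125.
ΔQ = 60.0707 − 25 = 35.0707; wedge = 145.75 − 96.125 = 49.625.
Welfare loss = ½ × 35.0707 × 49.625 = $870.19 thousand.

$870.19 thousand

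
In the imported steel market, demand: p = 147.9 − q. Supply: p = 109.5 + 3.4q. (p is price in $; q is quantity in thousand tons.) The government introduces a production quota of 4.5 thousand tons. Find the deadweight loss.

Competitive equilibrium: 147.9 − q = 109.5 + 3.4q → q* = 8.7273, p* = 139.1727.
At q = 4.5: demand price = 147.9 − 1·4.5 = 143.4; supply price = 109.5 + 3.4·4.5 = 124.8.
Δq = 8.7273 − 4.5 = 4.2273; wedge = 143.4 − 124.8 = 18.6.
DWL = ½ × 4.2273 × 18.6 = $39.31 thousand.

$39.31 thousand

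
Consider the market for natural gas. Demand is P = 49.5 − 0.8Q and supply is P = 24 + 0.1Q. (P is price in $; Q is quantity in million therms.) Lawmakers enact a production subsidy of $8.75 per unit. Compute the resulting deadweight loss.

Competitive equilibrium: 49.5 − 0.8Q = 24 + 0.1Q → Q* = 28.33333, P* = 26.83333.
The subsidy lowers effective supply by 8.75: P = 15.25 + 0.1Q.
New quantity: 49.5 − 0.8Q = 15.25 + 0.1Q → Q' = 38.05556.
Overproduction ΔQ = 38.05556 − 28.33333 = 9.72223; wedge = subsidy = 8.75.
The triangle = ½ × 9.72223 × 8.75 = $42.53 million.

$42.53 million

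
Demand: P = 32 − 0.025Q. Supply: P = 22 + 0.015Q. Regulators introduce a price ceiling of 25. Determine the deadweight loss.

Competitive equilibrium: 32 − 0.025Q = 22 + 0.015Q → Q* = 250, P* = 25.75.
At the ceiling P = 25, quantity supplied = (25 − 22)/0.015 = 200.
Willingness to pay at Q' = 200: 32 − 0.025·200 = 27.
ΔQ = 250 − 200 = 50; wedge = 27 − 25 = 2.
Welfare loss = ½ × 50 × 2 = 50.

50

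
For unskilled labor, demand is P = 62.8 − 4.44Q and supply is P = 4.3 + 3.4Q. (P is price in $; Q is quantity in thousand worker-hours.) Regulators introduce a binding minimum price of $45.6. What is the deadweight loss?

Competitive equilibrium: 62.8 − 4.44Q = 4.3 + 3.4Q → Q* = 7.4617, P* = 29.6699.
At the floor P = 45.6, quantity demanded = (62.8 − 45.6)/4.44 = 3.8739.
Sellers' marginal cost at Q' = 3.8739: 4.3 + 3.4·3.8739 = 17.4713.
ΔQ = 7.4617 − 3.8739 = 3.5878; wedge = 45.6 − 17.4713 = 28.1287.
Deadweight loss = ½ × 3.5878 × 28.1287 = $50.46 thousand.

$50.46 thousand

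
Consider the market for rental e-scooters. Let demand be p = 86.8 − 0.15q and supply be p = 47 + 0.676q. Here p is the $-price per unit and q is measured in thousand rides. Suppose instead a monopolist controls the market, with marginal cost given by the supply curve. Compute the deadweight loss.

$22.65 thousand

Competitive equilibrium: 86.8 − 0.15q = 47 + 0.676q → q* = 48.184, p* = 79.5724.
Marginal revenue: MR = 86.8 − 0.3q. Set MR = MC: 86.8 − 0.3q = 47 + 0.676q → q_m = 40.7787.
Price p_m = 86.8 − 0.15·40.7787 = 80.6832; MC(q_m) = 47 + 0.676·40.7787 = 74.5664.
Competitive q* = 48.184, so Δq = 7.4053; wedge = 80.6832 − 74.5664 = 6.1168.
Deadweight loss = ½ × 7.4053 × 6.1168 = $22.65 thousand.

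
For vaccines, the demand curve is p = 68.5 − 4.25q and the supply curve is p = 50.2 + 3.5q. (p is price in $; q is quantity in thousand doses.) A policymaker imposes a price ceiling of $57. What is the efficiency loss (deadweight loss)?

Competitive equilibrium: 68.5 − 4.25q = 50.2 + 3.5q → q* = 2.3613, p* = 58.4645.
At the ceiling p = 57, quantity supplied = (57 − 50.2)/3.5 = 1.9429.
Willingness to pay at q' = 1.9429: 68.5 − 4.25·1.9429 = 60.2427.
Δq = 2.3613 − 1.9429 = 0.4184; wedge = 60.2427 − 57 = 3.2427.
Welfare loss = ½ × 0.4184 × 3.2427 = $0.68 thousand.

$0.68 thousand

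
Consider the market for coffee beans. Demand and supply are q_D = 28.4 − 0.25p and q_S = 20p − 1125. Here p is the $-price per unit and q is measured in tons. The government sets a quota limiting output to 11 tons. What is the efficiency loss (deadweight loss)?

$20.23

In inverse form: demand p = 113.6 − 4q, supply p = 56.25 + 0.05q.
Competitive equilibrium: 113.6 − 4q = 56.25 + 0.05q → q* = 14.1605, p* = 56.958.
At q = 11: demand price = 113.6 − 4·11 = 69.6; supply price = 56.25 + 0.05·11 = 56.8.
Δq = 14.1605 − 11 = 3.1605; wedge = 69.6 − 56.8 = 12.8.
Welfare loss = ½ × 3.1605 × 12.8 = $20.23.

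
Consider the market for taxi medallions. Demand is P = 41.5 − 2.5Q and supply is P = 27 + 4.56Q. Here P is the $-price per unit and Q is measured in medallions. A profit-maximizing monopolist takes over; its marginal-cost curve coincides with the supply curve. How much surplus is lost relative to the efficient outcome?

$1.02

Competitive equilibrium: 41.5 − 2.5Q = 27 + 4.56Q → Q* = 2.0538, P* = 36.3654.
Marginal revenue: MR = 41.5 − 5Q. Set MR = MC: 41.5 − 5Q = 27 + 4.56Q → Q_m = 1.5167.
Price P_m = 41.5 − 2.5·1.5167 = 37.7083; MC(Q_m) = 27 + 4.56·1.5167 = 33.9162.
Competitive Q* = 2.0538, so ΔQ = 0.5371; wedge = 37.7083 − 33.9162 = 3.7921.
Welfare loss = ½ × 0.5371 × 3.7921 = $1.02.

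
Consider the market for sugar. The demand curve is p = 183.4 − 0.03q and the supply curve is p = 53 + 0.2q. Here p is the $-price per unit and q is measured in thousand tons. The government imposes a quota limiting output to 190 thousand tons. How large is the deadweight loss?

Competitive equilibrium: 183.4 − 0.03q = 53 + 0.2q → q* = 566.95652, p* = 166.3913.
At q = 190: demand price = 183.4 − 0.03·190 = 177.7; supply price = 53 + 0.2·190 = 91.
Δq = 566.95652 − 190 = 376.95652; wedge = 177.7 − 91 = 86.7.
DWL = ½ × 376.95652 × 86.7 = $16341.07 thousand.

$16341.07 thousand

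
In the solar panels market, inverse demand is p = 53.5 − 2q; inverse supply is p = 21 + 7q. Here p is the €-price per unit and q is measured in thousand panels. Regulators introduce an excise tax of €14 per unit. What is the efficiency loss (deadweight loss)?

Competitive equilibrium: 53.5 − 2q = 21 + 7q → q* = 3.6111, p* = 46.2778.
With the tax, the buyer price exceeds the seller price by 14: (53.5 − 2q) − (21 + 7q) = 14 → q' = 2.0556.
Δq = 3.6111 − 2.0556 = 1.5555; the wedge equals the tax, 14.
DWL = ½ × 1.5555 × 14 = €10.89 thousand.

€10.89 thousand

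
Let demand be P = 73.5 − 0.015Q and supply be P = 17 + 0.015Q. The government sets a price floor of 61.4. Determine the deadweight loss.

Competitive equilibrium: 73.5 − 0.015Q = 17 + 0.015Q → Q* = 1883.3333, P* = 45.25.
At the floor P = 61.4, quantity demanded = (73.5 − 61.4)/0.015 = 806.6667.
Sellers' marginal cost at Q' = 806.6667: 17 + 0.015·806.6667 = 29.1.
ΔQ = 1883.3333 − 806.6667 = 1076.6666; wedge = 61.4 − 29.1 = 32.3.
Welfare loss = ½ × 1076.6666 × 32.3 = 17388.17.

17388.17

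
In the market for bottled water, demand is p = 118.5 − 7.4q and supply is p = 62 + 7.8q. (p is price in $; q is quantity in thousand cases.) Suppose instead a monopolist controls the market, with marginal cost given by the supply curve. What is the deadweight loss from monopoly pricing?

$11.26 thousand

Competitive equilibrium: 118.5 − 7.4q = 62 + 7.8q → q* = 3.7171, p* = 90.9934.
Marginal revenue: MR = 118.5 − 14.8q. Set MR = MC: 118.5 − 14.8q = 62 + 7.8q → q_m = 2.5.
Price p_m = 118.5 − 7.4·2.5 = 100; MC(q_m) = 62 + 7.8·2.5 = 81.5.
Competitive q* = 3.7171, so Δq = 1.2171; wedge = 100 − 81.5 = 18.5.
Deadweight loss = ½ × 1.2171 × 18.5 = $11.26 thousand.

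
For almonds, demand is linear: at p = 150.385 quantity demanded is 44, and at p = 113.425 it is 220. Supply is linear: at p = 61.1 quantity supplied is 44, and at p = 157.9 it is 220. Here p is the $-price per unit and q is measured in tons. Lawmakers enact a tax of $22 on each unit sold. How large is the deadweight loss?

Demand slope = (113.425 − 150.385)/(220 − 44) = −0.21, so p = 159.625 − 0.21q.
Supply slope = (157.9 − 61.1)/(220 − 44) = 0.55, so p = 36.9 + 0.55q.
Competitive equilibrium: 159.625 − 0.21q = 36.9 + 0.55q → q* = 161.4803, p* = 125.7141.
With the tax, the buyer price exceeds the seller price by 22: (159.625 − 0.21q) − (36.9 + 0.55q) = 22 → q' = 132.5329.
Δq = 161.4803 − 132.5329 = 28.9474; the wedge equals the tax, 22.
DWL = ½ × 28.9474 × 22 = $318.42.

$318.42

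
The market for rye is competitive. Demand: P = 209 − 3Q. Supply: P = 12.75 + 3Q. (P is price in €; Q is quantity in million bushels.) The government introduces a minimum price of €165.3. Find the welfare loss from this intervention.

Competitive equilibrium: 209 − 3Q = 12.75 + 3Q → Q* = 32.7083, P* = 110.875.
At the floor P = 165.3, quantity demanded = (209 − 165.3)/3 = 14.5667.
Sellers' marginal cost at Q' = 14.5667: 12.75 + 3·14.5667 = 56.4501.
ΔQ = 32.7083 − 14.5667 = 18.1416; wedge = 165.3 − 56.4501 = 108.8499.
DWL = ½ × 18.1416 × 108.8499 = €987.36 million.

€987.36 million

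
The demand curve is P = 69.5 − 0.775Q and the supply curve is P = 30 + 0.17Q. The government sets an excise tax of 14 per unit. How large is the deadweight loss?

Competitive equilibrium: 69.5 − 0.775Q = 30 + 0.17Q → Q* = 41.7989, P* = 37.1058.
With the tax, the buyer price exceeds the seller price by 14: (69.5 − 0.775Q) − (30 + 0.17Q) = 14 → Q' = 26.9841.
ΔQ = 41.7989 − 26.9841 = 14.8148; the wedge equals the tax, 14.
Welfare loss = ½ × 14.8148 × 14 = 103.70.

103.70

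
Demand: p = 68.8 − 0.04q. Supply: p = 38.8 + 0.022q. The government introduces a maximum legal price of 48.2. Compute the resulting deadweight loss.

99.30

Competitive equilibrium: 68.8 − 0.04q = 38.8 + 0.022q → q* = 483.871, p* = 49.4452.
At the ceiling p = 48.2, quantity supplied = (48.2 − 38.8)/0.022 = 427.2727.
Willingness to pay at q' = 427.2727: 68.8 − 0.04·427.2727 = 51.7091.
Δq = 483.871 − 427.2727 = 56.5983; wedge = 51.7091 − 48.2 = 3.5091.
DWL = ½ × 56.5983 × 3.5091 = 99.30.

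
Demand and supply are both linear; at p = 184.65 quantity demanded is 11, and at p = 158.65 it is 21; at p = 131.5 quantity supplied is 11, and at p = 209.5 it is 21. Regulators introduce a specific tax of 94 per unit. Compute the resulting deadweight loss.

Demand slope = (158.65 − 184.65)/(21 − 11) = −2.6, so p = 213.25 − 2.6q.
Supply slope = (209.5 − 131.5)/(21 − 11) = 7.8, so p = 45.7 + 7.8q.
Competitive equilibrium: 213.25 − 2.6q = 45.7 + 7.8q → q* = 16.1106, p* = 171.3625.
With the tax, the buyer price exceeds the seller price by 94: (213.25 − 2.6q) − (45.7 + 7.8q) = 94 → q' = 7.0721.
Δq = 16.1106 − 7.0721 = 9.0385; the wedge equals the tax, 94.
Deadweight loss = ½ × 9.0385 × 94 = 424.81.

424.81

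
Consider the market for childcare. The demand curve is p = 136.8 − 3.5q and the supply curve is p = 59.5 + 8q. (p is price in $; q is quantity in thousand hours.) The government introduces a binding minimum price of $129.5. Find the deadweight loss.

Competitive equilibrium: 136.8 − 3.5q = 59.5 + 8q → q* = 6.7217, p* = 113.2739.
At the floor p = 129.5, quantity demanded = (136.8 − 129.5)/3.5 = 2.0857.
Sellers' marginal cost at q' = 2.0857: 59.5 + 8·2.0857 = 76.1856.
Δq = 6.7217 − 2.0857 = 4.636; wedge = 129.5 − 76.1856 = 53.3144.
Welfare loss = ½ × 4.636 × 53.3144 = $123.58 thousand.

$123.58 thousand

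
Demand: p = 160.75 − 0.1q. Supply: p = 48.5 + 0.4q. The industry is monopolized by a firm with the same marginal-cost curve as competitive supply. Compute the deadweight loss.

Competitive equilibrium: 160.75 − 0.1q = 48.5 + 0.4q → q* = 224.5, p* = 138.3.
Marginal revenue: MR = 160.75 − 0.2q. Set MR = MC: 160.75 − 0.2q = 48.5 + 0.4q → q_m = 187.0833.
Price p_m = 160.75 − 0.1·187.0833 = 142.0417; MC(q_m) = 48.5 + 0.4·187.0833 = 123.3333.
Competitive q* = 224.5, so Δq = 37.4167; wedge = 142.0417 − 123.3333 = 18.7084.
DWL = ½ × 37.4167 × 18.7084 = 350.

350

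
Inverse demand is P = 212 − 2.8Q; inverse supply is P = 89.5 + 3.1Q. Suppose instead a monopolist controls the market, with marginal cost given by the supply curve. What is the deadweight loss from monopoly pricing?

131.72

Competitive equilibrium: 212 − 2.8Q = 89.5 + 3.1Q → Q* = 20.7627, P* = 153.8644.
Marginal revenue: MR = 212 − 5.6Q. Set MR = MC: 212 − 5.6Q = 89.5 + 3.1Q → Q_m = 14.0805.
Price P_m = 212 − 2.8·14.0805 = 172.5746; MC(Q_m) = 89.5 + 3.1·14.0805 = 133.1496.
Competitive Q* = 20.7627, so ΔQ = 6.6822; wedge = 172.5746 − 133.1496 = 39.425.
DWL = ½ × 6.6822 × 39.425 = 131.72.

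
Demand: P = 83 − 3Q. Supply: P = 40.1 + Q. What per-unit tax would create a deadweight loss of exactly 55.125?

21

Competitive equilibrium: 83 − 3Q = 40.1 + Q → Q* = 10.725, P* = 50.825.
A tax t gives ΔQ = t/4 and wedge t, so DWL = t²/8.
t²/8 = 55.125 → t² = 441 → t = 21.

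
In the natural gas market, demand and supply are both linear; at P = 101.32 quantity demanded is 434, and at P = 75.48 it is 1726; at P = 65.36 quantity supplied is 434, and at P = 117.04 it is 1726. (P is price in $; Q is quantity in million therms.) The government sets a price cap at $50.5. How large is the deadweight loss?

Demand slope = (75.48 − 101.32)/(1726 − 434) = −0.02, so P = 110 − 0.02Q.
Supply slope = (117.04 − 65.36)/(1726 − 434) = 0.04, so P = 48 + 0.04Q.
Competitive equilibrium: 110 − 0.02Q = 48 + 0.04Q → Q* = 1033.3333, P* = 89.3333.
At the ceiling P = 50.5, quantity supplied = (50.5 − 48)/0.04 = 62.5.
Willingness to pay at Q' = 62.5: 110 − 0.02·62.5 = 108.75.
ΔQ = 1033.3333 − 62.5 = 970.8333; wedge = 108.75 − 50.5 = 58.25.
DWL = ½ × 970.8333 × 58.25 = $28275.52 million.

$28275.52 million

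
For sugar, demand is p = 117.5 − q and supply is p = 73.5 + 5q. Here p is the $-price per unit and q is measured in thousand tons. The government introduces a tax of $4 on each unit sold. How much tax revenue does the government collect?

$26.67 thousand

Competitive equilibrium: 117.5 − q = 73.5 + 5q → q* = 7.3333, p* = 110.1667.
With the tax, the buyer price exceeds the seller price by 4: (117.5 − q) − (73.5 + 5q) = 4 → q' = 6.6667.
Tax revenue = 4 × 6.6667 = $26.67 thousand.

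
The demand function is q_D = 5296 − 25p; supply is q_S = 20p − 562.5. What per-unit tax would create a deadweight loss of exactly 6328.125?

In inverse form: demand p = 211.84 − 0.04q, supply p = 28.125 + 0.05q.
Competitive equilibrium: 211.84 − 0.04q = 28.125 + 0.05q → q* = 2041.2778, p* = 130.1889.
A tax t gives Δq = t/0.09 and wedge t, so DWL = t²/0.18.
t²/0.18 = 6328.125 → t² = 1139.0625 → t = 33.75.

33.75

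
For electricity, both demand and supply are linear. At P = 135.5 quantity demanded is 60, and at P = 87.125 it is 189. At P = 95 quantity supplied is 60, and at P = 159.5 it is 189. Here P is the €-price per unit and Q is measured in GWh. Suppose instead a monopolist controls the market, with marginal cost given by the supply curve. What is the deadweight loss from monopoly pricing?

Demand slope = (87.125 − 135.5)/(189 − 60) = −0.375, so P = 158 − 0.375Q.
Supply slope = (159.5 − 95)/(189 − 60) = 0.5, so P = 65 + 0.5Q.
Competitive equilibrium: 158 − 0.375Q = 65 + 0.5Q → Q* = 106.2857, P* = 118.1429.
Marginal revenue: MR = 158 − 0.75Q. Set MR = MC: 158 − 0.75Q = 65 + 0.5Q → Q_m = 74.4.
Price P_m = 158 − 0.375·74.4 = 130.1; MC(Q_m) = 65 + 0.5·74.4 = 102.2.
Competitive Q* = 106.2857, so ΔQ = 31.8857; wedge = 130.1 − 102.2 = 27.9.
DWL = ½ × 31.8857 × 27.9 = €444.81.

€444.81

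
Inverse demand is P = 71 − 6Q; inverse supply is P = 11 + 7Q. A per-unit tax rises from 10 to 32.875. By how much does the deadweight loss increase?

37.72

Competitive equilibrium: 71 − 6Q = 11 + 7Q → Q* = 4.6154, P* = 43.3077.
For a per-unit tax t: ΔQ = t/13, so DWL = ½·t·(t/13) = t²/26.
At t = 10: DWL = 3.846. At t = 32.875: DWL = 41.568.
Increase = 41.568 − 3.846 = 37.72.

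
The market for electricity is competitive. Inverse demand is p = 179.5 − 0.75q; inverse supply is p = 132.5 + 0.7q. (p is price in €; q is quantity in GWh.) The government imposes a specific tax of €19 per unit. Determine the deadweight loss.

€124.48

Competitive equilibrium: 179.5 − 0.75q = 132.5 + 0.7q → q* = 32.4138, p* = 155.1897.
With the tax, the buyer price exceeds the seller price by 19: (179.5 − 0.75q) − (132.5 + 0.7q) = 19 → q' = 19.3103.
Δq = 32.4138 − 19.3103 = 13.1035; the wedge equals the tax, 19.
Deadweight loss = ½ × 13.1035 × 19 = €124.48.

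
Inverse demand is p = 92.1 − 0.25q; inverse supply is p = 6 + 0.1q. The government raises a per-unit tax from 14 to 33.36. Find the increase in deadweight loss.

1309.84

Competitive equilibrium: 92.1 − 0.25q = 6 + 0.1q → q* = 246, p* = 30.6.
For a per-unit tax t: Δq = t/0.35, so DWL = ½·t·(t/0.35) = t²/0.7.
At t = 14: DWL = 280. At t = 33.36: DWL = 1589.842.
Increase = 1589.842 − 280 = 1309.84.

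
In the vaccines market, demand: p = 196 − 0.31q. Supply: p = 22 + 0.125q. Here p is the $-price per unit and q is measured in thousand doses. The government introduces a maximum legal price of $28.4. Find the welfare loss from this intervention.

$26461.36 thousand

Competitive equilibrium: 196 − 0.31q = 22 + 0.125q → q* = 400, p* = 72.
At the ceiling p = 28.4, quantity supplied = (28.4 − 22)/0.125 = 51.2.
Willingness to pay at q' = 51.2: 196 − 0.31·51.2 = 180.128.
Δq = 400 − 51.2 = 348.8; wedge = 180.128 − 28.4 = 151.728.
Welfare loss = ½ × 348.8 × 151.728 = $26461.36 thousand.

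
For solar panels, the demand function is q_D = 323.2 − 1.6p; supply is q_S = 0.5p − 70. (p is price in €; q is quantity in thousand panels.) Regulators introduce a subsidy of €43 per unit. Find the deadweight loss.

In inverse form: demand p = 202 − 0.625q, supply p = 140 + 2q.
Competitive equilibrium: 202 − 0.625q = 140 + 2q → q* = 23.619, p* = 187.2381.
The subsidy lowers effective supply by 43: p = 97 + 2q.
New quantity: 202 − 0.625q = 97 + 2q → q' = 40.
Overproduction Δq = 40 − 23.619 = 16.381; wedge = subsidy = 43.
The triangle = ½ × 16.381 × 43 = €352.19 thousand.

€352.19 thousand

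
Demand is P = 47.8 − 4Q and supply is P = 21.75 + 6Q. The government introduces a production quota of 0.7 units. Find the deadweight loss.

Competitive equilibrium: 47.8 − 4Q = 21.75 + 6Q → Q* = 2.605, P* = 37.38.
At Q = 0.7: demand price = 47.8 − 4·0.7 = 45; supply price = 21.75 + 6·0.7 = 25.95.
ΔQ = 2.605 − 0.7 = 1.905; wedge = 45 − 25.95 = 19.05.
DWL = ½ × 1.905 × 19.05 = 18.15.

18.15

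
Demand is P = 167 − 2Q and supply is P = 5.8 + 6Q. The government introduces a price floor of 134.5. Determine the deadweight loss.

Competitive equilibrium: 167 − 2Q = 5.8 + 6Q → Q* = 20.15, P* = 126.7.
At the floor P = 134.5, quantity demanded = (167 − 134.5)/2 = 16.25.
Sellers' marginal cost at Q' = 16.25: 5.8 + 6·16.25 = 103.3.
ΔQ = 20.15 − 16.25 = 3.9; wedge = 134.5 − 103.3 = 31.2.
DWL = ½ × 3.9 × 31.2 = 60.84.

60.84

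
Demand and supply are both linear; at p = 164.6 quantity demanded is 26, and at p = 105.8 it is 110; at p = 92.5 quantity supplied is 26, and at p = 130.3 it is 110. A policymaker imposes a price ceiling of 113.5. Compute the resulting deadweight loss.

Demand slope = (105.8 − 164.6)/(110 − 26) = −0.7, so p = 182.8 − 0.7q.
Supply slope = (130.3 − 92.5)/(110 − 26) = 0.45, so p = 80.8 + 0.45q.
Competitive equilibrium: 182.8 − 0.7q = 80.8 + 0.45q → q* = 88.6957, p* = 120.713.
At the ceiling p = 113.5, quantity supplied = (113.5 − 80.8)/0.45 = 72.6667.
Willingness to pay at q' = 72.6667: 182.8 − 0.7·72.6667 = 131.9333.
Δq = 88.6957 − 72.6667 = 16.029; wedge = 131.9333 − 113.5 = 18.4333.
Deadweight loss = ½ × 16.029 × 18.4333 = 147.73.

147.73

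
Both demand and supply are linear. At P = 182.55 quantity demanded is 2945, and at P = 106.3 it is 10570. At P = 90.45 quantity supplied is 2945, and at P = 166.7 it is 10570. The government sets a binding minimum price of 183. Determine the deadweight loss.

Demand slope = (106.3 − 182.55)/(10570 − 2945) = −0.01, so P = 212 − 0.01Q.
Supply slope = (166.7 − 90.45)/(10570 − 2945) = 0.01, so P = 61 + 0.01Q.
Competitive equilibrium: 212 − 0.01Q = 61 + 0.01Q → Q* = 7550, P* = 136.5.
At the floor P = 183, quantity demanded = (212 − 183)/0.01 = 2900.
Sellers' marginal cost at Q' = 2900: 61 + 0.01·2900 = 90.
ΔQ = 7550 − 2900 = 4650; wedge = 183 − 90 = 93.
The triangle = ½ × 4650 × 93 = 216225.

216225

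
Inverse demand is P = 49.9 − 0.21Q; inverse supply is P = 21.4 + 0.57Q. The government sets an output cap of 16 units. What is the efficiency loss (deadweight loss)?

164.51

Competitive equilibrium: 49.9 − 0.21Q = 21.4 + 0.57Q → Q* = 36.5385, P* = 42.2269.
At Q = 16: demand price = 49.9 − 0.21·16 = 46.54; supply price = 21.4 + 0.57·16 = 30.52.
ΔQ = 36.5385 − 16 = 20.5385; wedge = 46.54 − 30.52 = 16.02.
Deadweight loss = ½ × 20.5385 × 16.02 = 164.51.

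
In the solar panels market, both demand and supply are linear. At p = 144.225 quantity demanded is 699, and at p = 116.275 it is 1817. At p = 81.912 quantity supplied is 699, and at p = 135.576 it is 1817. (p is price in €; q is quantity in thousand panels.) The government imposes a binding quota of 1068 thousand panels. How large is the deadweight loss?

€8571.65 thousand

Demand slope = (116.275 − 144.225)/(1817 − 699) = −0.025, so p = 161.7 − 0.025q.
Supply slope = (135.576 − 81.912)/(1817 − 699) = 0.048, so p = 48.36 + 0.048q.
Competitive equilibrium: 161.7 − 0.025q = 48.36 + 0.048q → q* = 1552.6027, p* = 122.8849.
At q = 1068: demand price = 161.7 − 0.025·1068 = 135; supply price = 48.36 + 0.048·1068 = 99.624.
Δq = 1552.6027 − 1068 = 484.6027; wedge = 135 − 99.624 = 35.376.
Deadweight loss = ½ × 484.6027 × 35.376 = €8571.65 thousand.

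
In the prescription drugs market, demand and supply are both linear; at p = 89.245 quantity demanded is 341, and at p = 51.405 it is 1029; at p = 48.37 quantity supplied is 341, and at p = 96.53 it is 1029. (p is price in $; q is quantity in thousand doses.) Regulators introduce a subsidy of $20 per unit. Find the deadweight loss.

$1600 thousand

Demand slope = (51.405 − 89.245)/(1029 − 341) = −0.055, so p = 108 − 0.055q.
Supply slope = (96.53 − 48.37)/(1029 − 341) = 0.07, so p = 24.5 + 0.07q.
Competitive equilibrium: 108 − 0.055q = 24.5 + 0.07q → q* = 668, p* = 71.26.
The subsidy lowers effective supply by 20: p = 4.5 + 0.07q.
New quantity: 108 − 0.055q = 4.5 + 0.07q → q' = 828.
Overproduction Δq = 828 − 668 = 160; wedge = subsidy = 20.
Welfare loss = ½ × 160 × 20 = $1600 thousand.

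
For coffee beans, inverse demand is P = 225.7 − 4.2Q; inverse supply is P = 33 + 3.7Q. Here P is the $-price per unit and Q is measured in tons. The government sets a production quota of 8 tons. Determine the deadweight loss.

Competitive equilibrium: 225.7 − 4.2Q = 33 + 3.7Q → Q* = 24.3924, P* = 123.2519.
At Q = 8: demand price = 225.7 − 4.2·8 = 192.1; supply price = 33 + 3.7·8 = 62.6.
ΔQ = 24.3924 − 8 = 16.3924; wedge = 192.1 − 62.6 = 129.5.
The triangle = ½ × 16.3924 × 129.5 = $1061.41.

$1061.41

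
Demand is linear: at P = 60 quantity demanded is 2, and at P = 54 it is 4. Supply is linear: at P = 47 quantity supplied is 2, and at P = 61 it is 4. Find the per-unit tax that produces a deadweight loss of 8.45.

13

Demand slope = (54 − 60)/(4 − 2) = −3, so P = 66 − 3Q.
Supply slope = (61 − 47)/(4 − 2) = 7, so P = 33 + 7Q.
Competitive equilibrium: 66 − 3Q = 33 + 7Q → Q* = 3.3, P* = 56.1.
A tax t gives ΔQ = t/10 and wedge t, so DWL = t²/20.
t²/20 = 8.45 → t² = 169 → t = 13.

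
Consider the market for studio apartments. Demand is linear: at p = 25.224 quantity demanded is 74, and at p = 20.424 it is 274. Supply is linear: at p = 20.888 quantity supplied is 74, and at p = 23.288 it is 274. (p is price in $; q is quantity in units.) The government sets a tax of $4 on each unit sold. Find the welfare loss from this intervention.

Demand slope = (20.424 − 25.224)/(274 − 74) = −0.024, so p = 27 − 0.024q.
Supply slope = (23.288 − 20.888)/(274 − 74) = 0.012, so p = 20 + 0.012q.
Competitive equilibrium: 27 − 0.024q = 20 + 0.012q → q* = 194.4444, p* = 22.3333.
With the tax, the buyer price exceeds the seller price by 4: (27 − 0.024q) − (20 + 0.012q) = 4 → q' = 83.3333.
Δq = 194.4444 − 83.3333 = 111.1111; the wedge equals the tax, 4.
Deadweight loss = ½ × 111.1111 × 4 = $222.22.

$222.22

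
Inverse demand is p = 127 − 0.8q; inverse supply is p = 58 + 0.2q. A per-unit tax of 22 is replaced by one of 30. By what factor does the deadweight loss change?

1.860

Competitive equilibrium: 127 − 0.8q = 58 + 0.2q → q* = 69, p* = 71.8.
For a per-unit tax t: Δq = t/1, so DWL = ½·t·(t/1) = t²/2.
At t = 22: DWL = 242. At t = 30: DWL = 450.
Ratio = (30/22)² = 1.860.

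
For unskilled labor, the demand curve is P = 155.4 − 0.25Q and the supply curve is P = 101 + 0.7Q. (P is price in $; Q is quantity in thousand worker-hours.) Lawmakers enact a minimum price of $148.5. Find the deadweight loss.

$417.95 thousand

Competitive equilibrium: 155.4 − 0.25Q = 101 + 0.7Q → Q* = 57.2632, P* = 141.0842.
At the floor P = 148.5, quantity demanded = (155.4 − 148.5)/0.25 = 27.6.
Sellers' marginal cost at Q' = 27.6: 101 + 0.7·27.6 = 120.32.
ΔQ = 57.2632 − 27.6 = 29.6632; wedge = 148.5 − 120.32 = 28.18.
DWL = ½ × 29.6632 × 28.18 = $417.95 thousand.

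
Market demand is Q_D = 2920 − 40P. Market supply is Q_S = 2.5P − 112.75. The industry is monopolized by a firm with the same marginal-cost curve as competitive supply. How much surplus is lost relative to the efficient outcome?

2.83

In inverse form: demand P = 73 − 0.025Q, supply P = 45.1 + 0.4Q.
Competitive equilibrium: 73 − 0.025Q = 45.1 + 0.4Q → Q* = 65.6471, P* = 71.3588.
Marginal revenue: MR = 73 − 0.05Q. Set MR = MC: 73 − 0.05Q = 45.1 + 0.4Q → Q_m = 62.
Price P_m = 73 − 0.025·62 = 71.45; MC(Q_m) = 45.1 + 0.4·62 = 69.9.
Competitive Q* = 65.6471, so ΔQ = 3.6471; wedge = 71.45 − 69.9 = 1.55.
The triangle = ½ × 3.6471 × 1.55 = 2.83.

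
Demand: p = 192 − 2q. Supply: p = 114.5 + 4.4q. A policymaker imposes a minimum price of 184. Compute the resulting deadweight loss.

Competitive equilibrium: 192 − 2q = 114.5 + 4.4q → q* = 12.1094, p* = 167.7813.
At the floor p = 184, quantity demanded = (192 − 184)/2 = 4.
Sellers' marginal cost at q' = 4: 114.5 + 4.4·4 = 132.1.
Δq = 12.1094 − 4 = 8.1094; wedge = 184 − 132.1 = 51.9.
Deadweight loss = ½ × 8.1094 × 51.9 = 210.44.

210.44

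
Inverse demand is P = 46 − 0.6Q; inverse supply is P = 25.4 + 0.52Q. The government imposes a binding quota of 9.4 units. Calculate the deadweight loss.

45.29

Competitive equilibrium: 46 − 0.6Q = 25.4 + 0.52Q → Q* = 18.3929, P* = 34.9643.
At Q = 9.4: demand price = 46 − 0.6·9.4 = 40.36; supply price = 25.4 + 0.52·9.4 = 30.288.
ΔQ = 18.3929 − 9.4 = 8.9929; wedge = 40.36 − 30.288 = 10.072.
The triangle = ½ × 8.9929 × 10.072 = 45.29.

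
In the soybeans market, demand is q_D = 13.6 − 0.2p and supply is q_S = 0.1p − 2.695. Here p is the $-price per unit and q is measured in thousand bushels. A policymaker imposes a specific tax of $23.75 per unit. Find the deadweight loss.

In inverse form: demand p = 68 − 5q, supply p = 26.95 + 10q.
Competitive equilibrium: 68 − 5q = 26.95 + 10q → q* = 2.7367, p* = 54.3167.
With the tax, the buyer price exceeds the seller price by 23.75: (68 − 5q) − (26.95 + 10q) = 23.75 → q' = 1.1533.
Δq = 2.7367 − 1.1533 = 1.5834; the wedge equals the tax, 23.75.
Welfare loss = ½ × 1.5834 × 23.75 = $18.80 thousand.

$18.80 thousand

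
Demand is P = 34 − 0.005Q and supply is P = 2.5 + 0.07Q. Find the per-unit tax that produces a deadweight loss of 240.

Competitive equilibrium: 34 − 0.005Q = 2.5 + 0.07Q → Q* = 420, P* = 31.9.
A tax t gives ΔQ = t/0.075 and wedge t, so DWL = t²/0.15.
t²/0.15 = 240 → t² = 36 → t = 6.

6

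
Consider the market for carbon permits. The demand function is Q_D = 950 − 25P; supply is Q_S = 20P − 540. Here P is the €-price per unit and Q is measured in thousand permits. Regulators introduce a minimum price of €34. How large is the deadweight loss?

In inverse form: demand P = 38 − 0.04Q, supply P = 27 + 0.05Q.
Competitive equilibrium: 38 − 0.04Q = 27 + 0.05Q → Q* = 122.2222, P* = 33.1111.
At the floor P = 34, quantity demanded = (38 − 34)/0.04 = 100.
Sellers' marginal cost at Q' = 100: 27 + 0.05·100 = 32.
ΔQ = 122.2222 − 100 = 22.2222; wedge = 34 − 32 = 2.
Welfare loss = ½ × 22.2222 × 2 = €22.22 thousand.

€22.22 thousand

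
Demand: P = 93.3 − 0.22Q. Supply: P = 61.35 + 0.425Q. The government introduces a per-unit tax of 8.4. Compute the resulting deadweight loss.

Competitive equilibrium: 93.3 − 0.22Q = 61.35 + 0.425Q → Q* = 49.5349, P* = 82.4023.
With the tax, the buyer price exceeds the seller price by 8.4: (93.3 − 0.22Q) − (61.35 + 0.425Q) = 8.4 → Q' = 36.5116.
ΔQ = 49.5349 − 36.5116 = 13.0233; the wedge equals the tax, 8.4.
Deadweight loss = ½ × 13.0233 × 8.4 = 54.70.

54.70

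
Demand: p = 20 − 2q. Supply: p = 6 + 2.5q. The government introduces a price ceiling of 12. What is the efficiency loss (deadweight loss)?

Competitive equilibrium: 20 − 2q = 6 + 2.5q → q* = 3.1111, p* = 13.7778.
At the ceiling p = 12, quantity supplied = (12 − 6)/2.5 = 2.4.
Willingness to pay at q' = 2.4: 20 − 2·2.4 = 15.2.
Δq = 3.1111 − 2.4 = 0.7111; wedge = 15.2 − 12 = 3.2.
Welfare loss = ½ × 0.7111 × 3.2 = 1.14.

1.14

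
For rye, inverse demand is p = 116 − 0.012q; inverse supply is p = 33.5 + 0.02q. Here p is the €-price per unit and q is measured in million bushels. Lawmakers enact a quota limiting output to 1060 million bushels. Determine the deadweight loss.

Competitive equilibrium: 116 − 0.012q = 33.5 + 0.02q → q* = 2578.125, p* = 85.0625.
At q = 1060: demand price = 116 − 0.012·1060 = 103.28; supply price = 33.5 + 0.02·1060 = 54.7.
Δq = 2578.125 − 1060 = 1518.125; wedge = 103.28 − 54.7 = 48.58.
Welfare loss = ½ × 1518.125 × 48.58 = €36875.26 million.

€36875.26 million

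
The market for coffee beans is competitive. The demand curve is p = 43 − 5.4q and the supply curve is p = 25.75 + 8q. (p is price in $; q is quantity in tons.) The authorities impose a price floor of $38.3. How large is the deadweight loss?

Competitive equilibrium: 43 − 5.4q = 25.75 + 8q → q* = 1.2873, p* = 36.0485.
At the floor p = 38.3, quantity demanded = (43 − 38.3)/5.4 = 0.8704.
Sellers' marginal cost at q' = 0.8704: 25.75 + 8·0.8704 = 32.7132.
Δq = 1.2873 − 0.8704 = 0.4169; wedge = 38.3 − 32.7132 = 5.5868.
Welfare loss = ½ × 0.4169 × 5.5868 = $1.16.

$1.16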